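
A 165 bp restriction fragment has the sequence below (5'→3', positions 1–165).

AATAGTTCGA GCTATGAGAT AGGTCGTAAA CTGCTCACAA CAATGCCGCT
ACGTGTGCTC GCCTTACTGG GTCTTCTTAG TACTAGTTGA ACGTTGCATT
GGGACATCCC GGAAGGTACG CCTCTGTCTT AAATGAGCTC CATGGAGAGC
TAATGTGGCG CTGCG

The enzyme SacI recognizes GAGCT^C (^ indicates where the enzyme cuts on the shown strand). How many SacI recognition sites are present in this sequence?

1

GAGCTC occurs starting at position 135.
SacI cuts at 1 site.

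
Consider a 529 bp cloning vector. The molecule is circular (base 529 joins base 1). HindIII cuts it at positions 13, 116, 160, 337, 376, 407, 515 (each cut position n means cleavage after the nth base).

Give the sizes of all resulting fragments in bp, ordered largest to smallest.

Circular molecule, 7 cuts → 7 fragments:
  116 − 13 = 103 bp
  160 − 116 = 44 bp
  337 − 160 = 177 bp
  376 − 337 = 39 bp
  407 − 376 = 31 bp
  515 − 407 = 108 bp
  wrap: 529 − 515 + 13 = 27 bp
Sorted largest to smallest: 177, 108, 103, 44, 39, 31, 27 bp.

177, 108, 103, 44, 39, 31, 27 bp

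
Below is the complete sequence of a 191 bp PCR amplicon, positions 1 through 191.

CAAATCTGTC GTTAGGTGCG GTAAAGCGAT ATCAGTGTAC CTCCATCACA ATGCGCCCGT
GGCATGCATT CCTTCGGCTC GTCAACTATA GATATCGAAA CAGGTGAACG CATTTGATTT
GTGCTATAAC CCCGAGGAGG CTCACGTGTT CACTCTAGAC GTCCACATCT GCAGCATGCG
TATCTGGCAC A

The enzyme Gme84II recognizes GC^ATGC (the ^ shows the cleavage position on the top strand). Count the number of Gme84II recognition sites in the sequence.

2

GCATGC occurs starting at positions 62, 174.
Gme84II cuts at 2 sites.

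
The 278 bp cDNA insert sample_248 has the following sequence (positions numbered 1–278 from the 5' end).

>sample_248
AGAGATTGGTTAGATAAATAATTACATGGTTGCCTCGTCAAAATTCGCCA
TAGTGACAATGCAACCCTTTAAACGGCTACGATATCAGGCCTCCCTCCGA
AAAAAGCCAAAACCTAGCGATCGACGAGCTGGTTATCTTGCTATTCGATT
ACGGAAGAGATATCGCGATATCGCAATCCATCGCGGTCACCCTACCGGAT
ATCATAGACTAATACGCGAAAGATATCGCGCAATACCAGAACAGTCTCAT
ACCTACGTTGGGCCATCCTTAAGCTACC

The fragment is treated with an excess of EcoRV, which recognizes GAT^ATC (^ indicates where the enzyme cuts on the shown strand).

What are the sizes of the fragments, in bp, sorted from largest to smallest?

EcoRV sites (GATATC) start at positions 81, 159, 167, 198, 222.
EcoRV cuts after base 3 of each site, so after positions 83, 161, 169, 200, 224.
Linear molecule, 5 cuts → 6 fragments:
  1–83 → 83 bp
  84–161 → 78 bp
  162–169 → 8 bp
  170–200 → 31 bp
  201–224 → 24 bp
  225–278 → 54 bp
Sorted largest to smallest: 83, 78, 54, 31, 24, 8 bp.

83, 78, 54, 31, 24, 8 bp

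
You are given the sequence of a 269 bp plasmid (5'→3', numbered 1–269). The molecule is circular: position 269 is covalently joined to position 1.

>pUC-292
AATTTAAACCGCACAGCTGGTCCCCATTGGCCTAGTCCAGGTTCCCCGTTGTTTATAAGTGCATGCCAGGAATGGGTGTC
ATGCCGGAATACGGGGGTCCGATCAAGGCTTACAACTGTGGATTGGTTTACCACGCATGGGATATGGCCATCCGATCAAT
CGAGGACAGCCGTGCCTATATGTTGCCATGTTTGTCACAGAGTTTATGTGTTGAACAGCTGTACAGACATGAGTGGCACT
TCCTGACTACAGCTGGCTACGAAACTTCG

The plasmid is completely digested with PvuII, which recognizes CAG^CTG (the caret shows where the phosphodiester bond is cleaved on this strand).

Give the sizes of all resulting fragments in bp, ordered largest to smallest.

PvuII sites (CAGCTG) start at positions 14, 216, 250.
PvuII cuts after base 3 of each site, so after positions 16, 218, 252.
Circular molecule, 3 cuts → 3 fragments:
  17–218 → 202 bp
  219–252 → 34 bp
  253–269 then 1–16 → 17 + 16 = 33 bp
Sorted largest to smallest: 202, 34, 33 bp.

202, 34, 33 bp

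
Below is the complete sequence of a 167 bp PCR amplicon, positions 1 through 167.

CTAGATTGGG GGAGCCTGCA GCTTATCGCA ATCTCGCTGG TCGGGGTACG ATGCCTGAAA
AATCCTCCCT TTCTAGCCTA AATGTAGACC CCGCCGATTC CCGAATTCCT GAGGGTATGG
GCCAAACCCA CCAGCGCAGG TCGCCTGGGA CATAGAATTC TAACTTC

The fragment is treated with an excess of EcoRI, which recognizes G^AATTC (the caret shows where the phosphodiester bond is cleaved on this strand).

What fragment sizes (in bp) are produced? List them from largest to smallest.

103, 52, 12 bp

EcoRI sites (GAATTC) start at positions 103, 155.
EcoRI cuts after the first base of each site, so after positions 103, 155.
Linear molecule, 2 cuts → 3 fragments:
  1–103 → 103 bp
  104–155 → 52 bp
  156–167 → 12 bp
Sorted largest to smallest: 103, 52, 12 bp.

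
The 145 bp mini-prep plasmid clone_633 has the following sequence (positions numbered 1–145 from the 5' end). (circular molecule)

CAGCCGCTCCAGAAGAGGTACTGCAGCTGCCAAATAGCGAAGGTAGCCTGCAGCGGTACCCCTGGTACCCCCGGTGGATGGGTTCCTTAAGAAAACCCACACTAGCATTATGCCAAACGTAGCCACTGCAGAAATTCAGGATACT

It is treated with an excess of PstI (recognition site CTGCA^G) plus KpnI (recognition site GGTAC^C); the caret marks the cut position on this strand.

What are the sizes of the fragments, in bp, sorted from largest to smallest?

62, 40, 27, 9, 7 bp

PstI sites (CTGCAG) start at positions 21, 48, 126.
PstI cuts after base 5 of each site (before the last base), so after positions 25, 52, 130.
KpnI sites (GGTACC) start at positions 55, 64.
KpnI cuts after base 5 of each site (before the last base), so after positions 59, 68.
Combined cut positions: 25, 52, 59, 68, 130.
Circular molecule, 5 cuts → 5 fragments:
  26–52 → 27 bp
  53–59 → 7 bp
  60–68 → 9 bp
  69–130 → 62 bp
  131–145 then 1–25 → 15 + 25 = 40 bp
Sorted largest to smallest: 62, 40, 27, 9, 7 bp.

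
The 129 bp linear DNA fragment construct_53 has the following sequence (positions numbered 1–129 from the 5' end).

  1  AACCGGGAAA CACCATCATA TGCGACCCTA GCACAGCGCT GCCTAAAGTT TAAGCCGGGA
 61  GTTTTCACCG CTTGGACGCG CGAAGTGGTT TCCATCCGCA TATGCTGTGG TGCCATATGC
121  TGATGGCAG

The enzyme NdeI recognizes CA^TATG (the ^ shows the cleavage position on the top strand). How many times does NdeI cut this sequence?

CATATG occurs starting at positions 17, 99, 114.
NdeI cuts at 3 sites.

3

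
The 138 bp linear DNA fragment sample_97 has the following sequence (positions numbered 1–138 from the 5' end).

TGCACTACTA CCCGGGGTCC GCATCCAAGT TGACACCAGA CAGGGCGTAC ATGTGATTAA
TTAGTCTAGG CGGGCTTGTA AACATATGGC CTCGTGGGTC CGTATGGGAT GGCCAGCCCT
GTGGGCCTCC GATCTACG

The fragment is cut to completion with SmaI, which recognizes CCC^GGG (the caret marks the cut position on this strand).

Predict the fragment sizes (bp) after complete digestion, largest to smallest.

The SmaI site (CCCGGG) starts at position 11.
SmaI cuts after base 3 of each site, so after position 13.
Linear molecule, 1 cut → 2 fragments:
  1–13 → 13 bp
  14–138 → 125 bp
Sorted largest to smallest: 125, 13 bp.

125, 13 bp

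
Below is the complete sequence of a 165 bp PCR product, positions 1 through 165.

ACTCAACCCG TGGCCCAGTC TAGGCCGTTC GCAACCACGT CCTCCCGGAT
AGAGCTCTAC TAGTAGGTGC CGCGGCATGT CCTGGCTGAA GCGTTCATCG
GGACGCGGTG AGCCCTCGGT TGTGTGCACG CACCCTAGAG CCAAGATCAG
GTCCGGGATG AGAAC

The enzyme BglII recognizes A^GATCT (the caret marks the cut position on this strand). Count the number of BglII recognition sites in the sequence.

No occurrence of AGATCT is present in the sequence.
BglII does not cut: 0 sites.

0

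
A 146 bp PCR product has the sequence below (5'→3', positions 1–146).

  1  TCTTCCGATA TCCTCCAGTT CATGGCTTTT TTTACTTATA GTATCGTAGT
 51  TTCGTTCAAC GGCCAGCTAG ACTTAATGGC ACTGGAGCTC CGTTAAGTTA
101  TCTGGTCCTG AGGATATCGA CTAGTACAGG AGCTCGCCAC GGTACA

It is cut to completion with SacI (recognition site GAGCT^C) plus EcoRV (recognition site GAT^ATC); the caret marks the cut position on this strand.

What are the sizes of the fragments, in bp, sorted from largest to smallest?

80, 26, 19, 12, 9 bp

SacI sites (GAGCTC) start at positions 85, 130.
SacI cuts after base 5 of each site (before the last base), so after positions 89, 134.
EcoRV sites (GATATC) start at positions 7, 113.
EcoRV cuts after base 3 of each site, so after positions 9, 115.
Combined cut positions: 9, 89, 115, 134.
Linear molecule, 4 cuts → 5 fragments:
  1–9 → 9 bp
  10–89 → 80 bp
  90–115 → 26 bp
  116–134 → 19 bp
  135–146 → 12 bp
Sorted largest to smallest: 80, 26, 19, 12, 9 bp.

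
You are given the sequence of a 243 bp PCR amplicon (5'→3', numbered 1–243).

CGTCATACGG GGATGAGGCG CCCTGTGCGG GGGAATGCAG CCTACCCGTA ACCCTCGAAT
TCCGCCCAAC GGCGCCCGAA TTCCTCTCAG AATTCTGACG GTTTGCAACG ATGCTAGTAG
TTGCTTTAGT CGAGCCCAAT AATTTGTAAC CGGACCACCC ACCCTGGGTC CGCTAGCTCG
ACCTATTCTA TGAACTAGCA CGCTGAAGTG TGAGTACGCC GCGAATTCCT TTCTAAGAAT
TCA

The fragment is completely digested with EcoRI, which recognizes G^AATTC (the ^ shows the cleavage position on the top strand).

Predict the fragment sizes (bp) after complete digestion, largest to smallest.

EcoRI sites (GAATTC) start at positions 57, 78, 90, 223, 237.
EcoRI cuts after the first base of each site, so after positions 57, 78, 90, 223, 237.
Linear molecule, 5 cuts → 6 fragments:
  1–57 → 57 bp
  58–78 → 21 bp
  79–90 → 12 bp
  91–223 → 133 bp
  224–237 → 14 bp
  238–243 → 6 bp
Sorted largest to smallest: 133, 57, 21, 14, 12, 6 bp.

133, 57, 21, 14, 12, 6 bp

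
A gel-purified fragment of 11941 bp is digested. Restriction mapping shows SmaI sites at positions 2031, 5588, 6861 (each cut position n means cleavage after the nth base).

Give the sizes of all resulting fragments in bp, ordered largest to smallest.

Linear molecule, 3 cuts → 4 fragments:
  2031 − 0 = 2031 bp
  5588 − 2031 = 3557 bp
  6861 − 5588 = 1273 bp
  11941 − 6861 = 5080 bp
Sorted largest to smallest: 5080, 3557, 2031, 1273 bp.

5080, 3557, 2031, 1273 bp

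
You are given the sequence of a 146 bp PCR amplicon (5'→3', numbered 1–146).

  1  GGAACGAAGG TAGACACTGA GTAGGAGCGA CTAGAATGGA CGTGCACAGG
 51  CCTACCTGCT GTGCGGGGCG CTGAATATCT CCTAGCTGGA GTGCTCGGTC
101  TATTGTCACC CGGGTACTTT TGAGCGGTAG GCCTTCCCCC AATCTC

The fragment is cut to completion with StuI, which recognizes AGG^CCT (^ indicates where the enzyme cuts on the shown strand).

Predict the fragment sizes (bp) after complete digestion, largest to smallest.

StuI sites (AGGCCT) start at positions 48, 129.
StuI cuts after base 3 of each site, so after positions 50, 131.
Linear molecule, 2 cuts → 3 fragments:
  1–50 → 50 bp
  51–131 → 81 bp
  132–146 → 15 bp
Sorted largest to smallest: 81, 50, 15 bp.

81, 50, 15 bp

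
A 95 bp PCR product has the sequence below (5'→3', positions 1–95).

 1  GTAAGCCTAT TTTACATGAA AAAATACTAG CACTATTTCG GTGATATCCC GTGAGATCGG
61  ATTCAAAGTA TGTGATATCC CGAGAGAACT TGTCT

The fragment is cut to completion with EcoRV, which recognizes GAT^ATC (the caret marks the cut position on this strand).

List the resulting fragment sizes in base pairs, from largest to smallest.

EcoRV sites (GATATC) start at positions 43, 74.
EcoRV cuts after base 3 of each site, so after positions 45, 76.
Linear molecule, 2 cuts → 3 fragments:
  1–45 → 45 bp
  46–76 → 31 bp
  77–95 → 19 bp
Sorted largest to smallest: 45, 31, 19 bp.

45, 31, 19 bp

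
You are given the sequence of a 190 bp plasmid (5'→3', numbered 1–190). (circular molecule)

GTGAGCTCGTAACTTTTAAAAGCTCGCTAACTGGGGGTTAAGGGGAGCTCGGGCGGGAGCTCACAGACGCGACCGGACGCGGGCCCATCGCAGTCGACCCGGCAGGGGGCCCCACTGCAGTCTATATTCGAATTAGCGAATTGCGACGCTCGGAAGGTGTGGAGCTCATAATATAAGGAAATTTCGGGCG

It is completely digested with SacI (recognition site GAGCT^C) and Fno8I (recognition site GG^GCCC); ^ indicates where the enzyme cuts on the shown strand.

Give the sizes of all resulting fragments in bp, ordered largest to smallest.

SacI sites (GAGCTC) start at positions 3, 45, 57, 162.
SacI cuts after base 5 of each site (before the last base), so after positions 7, 49, 61, 166.
Fno8I sites (GGGCCC) start at positions 81, 107.
Fno8I cuts after base 2 of each site, so after positions 82, 108.
Combined cut positions: 7, 49, 61, 82, 108, 166.
Circular molecule, 6 cuts → 6 fragments:
  8–49 → 42 bp
  50–61 → 12 bp
  62–82 → 21 bp
  83–108 → 26 bp
  109–166 → 58 bp
  167–190 then 1–7 → 24 + 7 = 31 bp
Sorted largest to smallest: 58, 42, 31, 26, 21, 12 bp.

58, 42, 31, 26, 21, 12 bp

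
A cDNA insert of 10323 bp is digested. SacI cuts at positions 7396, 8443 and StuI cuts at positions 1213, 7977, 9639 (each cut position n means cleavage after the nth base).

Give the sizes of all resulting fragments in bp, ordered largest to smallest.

Combined cut positions (sorted): 1213, 7396, 7977, 8443, 9639.
Linear molecule, 5 cuts → 6 fragments:
  1213 − 0 = 1213 bp
  7396 − 1213 = 6183 bp
  7977 − 7396 = 581 bp
  8443 − 7977 = 466 bp
  9639 − 8443 = 1196 bp
  10323 − 9639 = 684 bp
Sorted largest to smallest: 6183, 1213, 1196, 684, 581, 466 bp.

6183, 1213, 1196, 684, 581, 466 bp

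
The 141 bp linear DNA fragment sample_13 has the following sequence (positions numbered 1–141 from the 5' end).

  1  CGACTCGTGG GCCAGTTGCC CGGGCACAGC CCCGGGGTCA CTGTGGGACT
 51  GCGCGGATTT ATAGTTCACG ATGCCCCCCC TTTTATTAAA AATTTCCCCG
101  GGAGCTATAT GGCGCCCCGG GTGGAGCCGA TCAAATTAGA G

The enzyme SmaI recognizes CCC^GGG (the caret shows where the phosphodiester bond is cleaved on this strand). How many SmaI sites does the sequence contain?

4

CCCGGG occurs starting at positions 19, 31, 97, 116.
SmaI cuts at 4 sites.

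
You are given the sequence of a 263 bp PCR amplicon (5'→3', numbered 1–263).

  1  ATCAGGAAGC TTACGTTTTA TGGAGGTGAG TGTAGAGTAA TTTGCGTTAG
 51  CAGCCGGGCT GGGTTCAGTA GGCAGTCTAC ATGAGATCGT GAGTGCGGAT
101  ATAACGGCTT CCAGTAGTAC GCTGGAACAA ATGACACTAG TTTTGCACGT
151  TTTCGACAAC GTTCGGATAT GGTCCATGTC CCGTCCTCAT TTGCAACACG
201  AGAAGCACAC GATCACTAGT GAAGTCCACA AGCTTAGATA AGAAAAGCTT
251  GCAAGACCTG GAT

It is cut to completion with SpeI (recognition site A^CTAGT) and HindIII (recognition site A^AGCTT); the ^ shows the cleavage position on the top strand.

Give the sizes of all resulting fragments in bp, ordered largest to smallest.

SpeI sites (ACTAGT) start at positions 136, 215.
SpeI cuts after the first base of each site, so after positions 136, 215.
HindIII sites (AAGCTT) start at positions 7, 230, 245.
HindIII cuts after the first base of each site, so after positions 7, 230, 245.
Combined cut positions: 7, 136, 215, 230, 245.
Linear molecule, 5 cuts → 6 fragments:
  1–7 → 7 bp
  8–136 → 129 bp
  137–215 → 79 bp
  216–230 → 15 bp
  231–245 → 15 bp
  246–263 → 18 bp
Sorted largest to smallest: 129, 79, 18, 15, 15, 7 bp.

129, 79, 18, 15, 15, 7 bp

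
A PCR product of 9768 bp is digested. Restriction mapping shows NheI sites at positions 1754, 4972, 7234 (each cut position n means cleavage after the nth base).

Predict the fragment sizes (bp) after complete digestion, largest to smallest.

3218, 2534, 2262, 1754 bp

Linear molecule, 3 cuts → 4 fragments:
  1754 − 0 = 1754 bp
  4972 − 1754 = 3218 bp
  7234 − 4972 = 2262 bp
  9768 − 7234 = 2534 bp
Sorted largest to smallest: 3218, 2534, 2262, 1754 bp.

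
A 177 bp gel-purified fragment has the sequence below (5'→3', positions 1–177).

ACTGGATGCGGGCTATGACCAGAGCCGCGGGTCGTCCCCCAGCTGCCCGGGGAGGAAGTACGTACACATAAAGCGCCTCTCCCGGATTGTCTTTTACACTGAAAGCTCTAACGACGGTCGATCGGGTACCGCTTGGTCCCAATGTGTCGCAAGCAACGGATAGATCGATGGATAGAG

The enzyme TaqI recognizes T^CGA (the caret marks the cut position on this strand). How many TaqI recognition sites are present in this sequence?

2

TCGA occurs starting at positions 118, 165.
TaqI cuts at 2 sites.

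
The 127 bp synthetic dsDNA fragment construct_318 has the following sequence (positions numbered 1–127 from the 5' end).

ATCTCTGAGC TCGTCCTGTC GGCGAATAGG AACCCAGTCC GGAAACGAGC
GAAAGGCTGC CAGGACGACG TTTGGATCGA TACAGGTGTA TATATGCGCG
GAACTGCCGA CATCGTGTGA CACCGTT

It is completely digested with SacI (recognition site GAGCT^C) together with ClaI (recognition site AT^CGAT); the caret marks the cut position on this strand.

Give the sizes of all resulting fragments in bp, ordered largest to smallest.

The SacI site (GAGCTC) starts at position 7.
SacI cuts after base 5 of each site (before the last base), so after position 11.
The ClaI site (ATCGAT) starts at position 76.
ClaI cuts after base 2 of each site, so after position 77.
Combined cut positions: 11, 77.
Linear molecule, 2 cuts → 3 fragments:
  1–11 → 11 bp
  12–77 → 66 bp
  78–127 → 50 bp
Sorted largest to smallest: 66, 50, 11 bp.

66, 50, 11 bp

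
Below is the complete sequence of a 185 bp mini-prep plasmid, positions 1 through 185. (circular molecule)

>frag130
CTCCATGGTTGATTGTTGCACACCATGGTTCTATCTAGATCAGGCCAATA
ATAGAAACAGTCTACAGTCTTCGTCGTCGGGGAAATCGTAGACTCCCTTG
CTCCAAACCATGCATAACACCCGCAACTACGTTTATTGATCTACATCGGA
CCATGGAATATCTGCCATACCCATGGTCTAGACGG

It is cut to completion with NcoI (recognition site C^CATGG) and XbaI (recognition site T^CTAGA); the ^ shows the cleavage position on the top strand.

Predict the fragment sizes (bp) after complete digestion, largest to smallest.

117, 20, 20, 11, 11, 6 bp

NcoI sites (CCATGG) start at positions 3, 23, 151, 171.
NcoI cuts after the first base of each site, so after positions 3, 23, 151, 171.
XbaI sites (TCTAGA) start at positions 34, 177.
XbaI cuts after the first base of each site, so after positions 34, 177.
Combined cut positions: 3, 23, 34, 151, 171, 177.
Circular molecule, 6 cuts → 6 fragments:
  4–23 → 20 bp
  24–34 → 11 bp
  35–151 → 117 bp
  152–171 → 20 bp
  172–177 → 6 bp
  178–185 then 1–3 → 8 + 3 = 11 bp
Sorted largest to smallest: 117, 20, 20, 11, 11, 6 bp.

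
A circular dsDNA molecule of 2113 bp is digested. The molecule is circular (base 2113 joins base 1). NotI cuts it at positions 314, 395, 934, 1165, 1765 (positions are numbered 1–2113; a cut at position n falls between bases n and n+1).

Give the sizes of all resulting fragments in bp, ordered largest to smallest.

Circular molecule, 5 cuts → 5 fragments:
  395 − 314 = 81 bp
  934 − 395 = 539 bp
  1165 − 934 = 231 bp
  1765 − 1165 = 600 bp
  wrap: 2113 − 1765 + 314 = 662 bp
Sorted largest to smallest: 662, 600, 539, 231, 81 bp.

662, 600, 539, 231, 81 bp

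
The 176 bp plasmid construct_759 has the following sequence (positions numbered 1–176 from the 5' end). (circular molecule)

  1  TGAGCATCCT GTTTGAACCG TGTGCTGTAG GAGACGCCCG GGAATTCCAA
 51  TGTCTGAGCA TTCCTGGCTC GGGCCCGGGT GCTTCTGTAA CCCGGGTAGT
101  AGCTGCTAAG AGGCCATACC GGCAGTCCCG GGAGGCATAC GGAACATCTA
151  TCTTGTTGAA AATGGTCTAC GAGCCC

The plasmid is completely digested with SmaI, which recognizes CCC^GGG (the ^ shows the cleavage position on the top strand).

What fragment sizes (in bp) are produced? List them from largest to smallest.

86, 37, 36, 17 bp

SmaI sites (CCCGGG) start at positions 37, 74, 91, 127.
SmaI cuts after base 3 of each site, so after positions 39, 76, 93, 129.
Circular molecule, 4 cuts → 4 fragments:
  40–76 → 37 bp
  77–93 → 17 bp
  94–129 → 36 bp
  130–176 then 1–39 → 47 + 39 = 86 bp
Sorted largest to smallest: 86, 37, 36, 17 bp.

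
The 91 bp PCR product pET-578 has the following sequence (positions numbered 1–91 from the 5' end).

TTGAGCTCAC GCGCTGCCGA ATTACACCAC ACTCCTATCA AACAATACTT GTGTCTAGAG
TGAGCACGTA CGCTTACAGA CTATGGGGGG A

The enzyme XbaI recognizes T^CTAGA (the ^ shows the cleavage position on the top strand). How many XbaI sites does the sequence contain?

1

TCTAGA occurs starting at position 54.
XbaI cuts at 1 site.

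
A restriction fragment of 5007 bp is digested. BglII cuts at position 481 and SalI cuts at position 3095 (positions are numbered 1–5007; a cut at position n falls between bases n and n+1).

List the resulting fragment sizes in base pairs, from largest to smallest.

2614, 1912, 481 bp

Combined cut positions (sorted): 481, 3095.
Linear molecule, 2 cuts → 3 fragments:
  481 − 0 = 481 bp
  3095 − 481 = 2614 bp
  5007 − 3095 = 1912 bp
Sorted largest to smallest: 2614, 1912, 481 bp.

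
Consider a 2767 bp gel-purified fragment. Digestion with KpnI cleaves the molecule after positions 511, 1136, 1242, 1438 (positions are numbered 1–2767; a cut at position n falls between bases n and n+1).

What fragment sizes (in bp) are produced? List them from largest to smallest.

1329, 625, 511, 196, 106 bp

Linear molecule, 4 cuts → 5 fragments:
  511 − 0 = 511 bp
  1136 − 511 = 625 bp
  1242 − 1136 = 106 bp
  1438 − 1242 = 196 bp
  2767 − 1438 = 1329 bp
Sorted largest to smallest: 1329, 625, 511, 196, 106 bp.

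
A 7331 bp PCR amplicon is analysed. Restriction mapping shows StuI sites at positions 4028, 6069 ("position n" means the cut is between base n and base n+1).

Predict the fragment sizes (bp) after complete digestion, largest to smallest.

4028, 2041, 1262 bp

Linear molecule, 2 cuts → 3 fragments:
  4028 − 0 = 4028 bp
  6069 − 4028 = 2041 bp
  7331 − 6069 = 1262 bp
Sorted largest to smallest: 4028, 2041, 1262 bp.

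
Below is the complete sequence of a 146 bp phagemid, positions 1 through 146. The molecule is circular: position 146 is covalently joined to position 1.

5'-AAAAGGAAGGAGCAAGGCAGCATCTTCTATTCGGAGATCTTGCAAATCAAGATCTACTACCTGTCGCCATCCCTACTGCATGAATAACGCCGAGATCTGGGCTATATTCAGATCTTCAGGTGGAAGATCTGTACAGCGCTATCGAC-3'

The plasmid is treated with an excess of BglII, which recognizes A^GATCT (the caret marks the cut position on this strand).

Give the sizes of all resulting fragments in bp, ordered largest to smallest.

56, 43, 17, 15, 15 bp

BglII sites (AGATCT) start at positions 35, 50, 93, 110, 125.
BglII cuts after the first base of each site, so after positions 35, 50, 93, 110, 125.
Circular molecule, 5 cuts → 5 fragments:
  36–50 → 15 bp
  51–93 → 43 bp
  94–110 → 17 bp
  111–125 → 15 bp
  126–146 then 1–35 → 21 + 35 = 56 bp
Sorted largest to smallest: 56, 43, 17, 15, 15 bp.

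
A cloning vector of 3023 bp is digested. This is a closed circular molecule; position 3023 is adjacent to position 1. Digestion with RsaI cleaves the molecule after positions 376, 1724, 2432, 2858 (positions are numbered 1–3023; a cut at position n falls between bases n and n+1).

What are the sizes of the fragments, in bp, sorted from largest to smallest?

1348, 708, 541, 426 bp

Circular molecule, 4 cuts → 4 fragments:
  1724 − 376 = 1348 bp
  2432 − 1724 = 708 bp
  2858 − 2432 = 426 bp
  wrap: 3023 − 2858 + 376 = 541 bp
Sorted largest to smallest: 1348, 708, 541, 426 bp.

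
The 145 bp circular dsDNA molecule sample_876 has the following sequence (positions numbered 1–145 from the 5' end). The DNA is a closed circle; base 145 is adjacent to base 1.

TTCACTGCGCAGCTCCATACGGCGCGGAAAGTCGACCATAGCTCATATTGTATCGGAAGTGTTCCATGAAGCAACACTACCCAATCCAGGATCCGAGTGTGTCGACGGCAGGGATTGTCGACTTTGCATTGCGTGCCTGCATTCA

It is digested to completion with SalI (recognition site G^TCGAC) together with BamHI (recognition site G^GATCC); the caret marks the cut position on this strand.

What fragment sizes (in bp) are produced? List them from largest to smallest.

SalI sites (GTCGAC) start at positions 31, 101, 117.
SalI cuts after the first base of each site, so after positions 31, 101, 117.
The BamHI site (GGATCC) starts at position 89.
BamHI cuts after the first base of each site, so after position 89.
Combined cut positions: 31, 89, 101, 117.
Circular molecule, 4 cuts → 4 fragments:
  32–89 → 58 bp
  90–101 → 12 bp
  102–117 → 16 bp
  118–145 then 1–31 → 28 + 31 = 59 bp
Sorted largest to smallest: 59, 58, 16, 12 bp.

59, 58, 16, 12 bp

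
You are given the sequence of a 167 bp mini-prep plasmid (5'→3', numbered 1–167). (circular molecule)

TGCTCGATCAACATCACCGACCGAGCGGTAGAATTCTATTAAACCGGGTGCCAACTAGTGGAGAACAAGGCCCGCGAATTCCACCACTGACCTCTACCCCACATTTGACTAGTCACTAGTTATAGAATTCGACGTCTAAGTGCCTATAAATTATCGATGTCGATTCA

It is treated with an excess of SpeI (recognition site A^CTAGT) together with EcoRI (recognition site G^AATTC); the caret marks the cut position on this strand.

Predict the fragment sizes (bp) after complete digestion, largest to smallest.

73, 32, 23, 22, 10, 7 bp

SpeI sites (ACTAGT) start at positions 54, 108, 115.
SpeI cuts after the first base of each site, so after positions 54, 108, 115.
EcoRI sites (GAATTC) start at positions 31, 76, 125.
EcoRI cuts after the first base of each site, so after positions 31, 76, 125.
Combined cut positions: 31, 54, 76, 108, 115, 125.
Circular molecule, 6 cuts → 6 fragments:
  32–54 → 23 bp
  55–76 → 22 bp
  77–108 → 32 bp
  109–115 → 7 bp
  116–125 → 10 bp
  126–167 then 1–31 → 42 + 31 = 73 bp
Sorted largest to smallest: 73, 32, 23, 22, 10, 7 bp.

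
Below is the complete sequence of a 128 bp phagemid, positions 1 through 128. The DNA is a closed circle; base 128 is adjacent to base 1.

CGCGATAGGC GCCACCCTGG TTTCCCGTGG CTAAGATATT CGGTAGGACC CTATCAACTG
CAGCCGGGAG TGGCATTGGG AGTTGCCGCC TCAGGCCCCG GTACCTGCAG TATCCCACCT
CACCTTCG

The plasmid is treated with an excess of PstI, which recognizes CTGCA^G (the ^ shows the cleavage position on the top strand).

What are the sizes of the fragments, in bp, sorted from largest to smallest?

PstI sites (CTGCAG) start at positions 58, 105.
PstI cuts after base 5 of each site (before the last base), so after positions 62, 109.
Circular molecule, 2 cuts → 2 fragments:
  63–109 → 47 bp
  110–128 then 1–62 → 19 + 62 = 81 bp
Sorted largest to smallest: 81, 47 bp.

81, 47 bp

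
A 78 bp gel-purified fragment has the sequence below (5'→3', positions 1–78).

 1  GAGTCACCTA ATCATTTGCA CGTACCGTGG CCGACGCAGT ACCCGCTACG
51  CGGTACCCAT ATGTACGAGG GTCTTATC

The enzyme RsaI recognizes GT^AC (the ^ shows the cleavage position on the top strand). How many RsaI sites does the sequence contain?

4

GTAC occurs starting at positions 22, 39, 53, 63.
RsaI cuts at 4 sites.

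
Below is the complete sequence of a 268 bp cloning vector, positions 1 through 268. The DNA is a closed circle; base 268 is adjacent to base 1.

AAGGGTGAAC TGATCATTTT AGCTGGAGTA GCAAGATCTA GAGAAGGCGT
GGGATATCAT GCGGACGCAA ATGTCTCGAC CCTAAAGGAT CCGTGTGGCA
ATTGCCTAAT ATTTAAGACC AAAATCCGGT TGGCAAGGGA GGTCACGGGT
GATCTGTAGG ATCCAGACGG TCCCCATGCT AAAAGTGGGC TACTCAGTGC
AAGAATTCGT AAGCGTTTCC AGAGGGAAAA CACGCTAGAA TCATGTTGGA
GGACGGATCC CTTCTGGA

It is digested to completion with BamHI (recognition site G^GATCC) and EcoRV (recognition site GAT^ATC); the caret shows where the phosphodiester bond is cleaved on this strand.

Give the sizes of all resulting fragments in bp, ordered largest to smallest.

96, 72, 68, 32 bp

BamHI sites (GGATCC) start at positions 87, 159, 255.
BamHI cuts after the first base of each site, so after positions 87, 159, 255.
The EcoRV site (GATATC) starts at position 53.
EcoRV cuts after base 3 of each site, so after position 55.
Combined cut positions: 55, 87, 159, 255.
Circular molecule, 4 cuts → 4 fragments:
  56–87 → 32 bp
  88–159 → 72 bp
  160–255 → 96 bp
  256–268 then 1–55 → 13 + 55 = 68 bp
Sorted largest to smallest: 96, 72, 68, 32 bp.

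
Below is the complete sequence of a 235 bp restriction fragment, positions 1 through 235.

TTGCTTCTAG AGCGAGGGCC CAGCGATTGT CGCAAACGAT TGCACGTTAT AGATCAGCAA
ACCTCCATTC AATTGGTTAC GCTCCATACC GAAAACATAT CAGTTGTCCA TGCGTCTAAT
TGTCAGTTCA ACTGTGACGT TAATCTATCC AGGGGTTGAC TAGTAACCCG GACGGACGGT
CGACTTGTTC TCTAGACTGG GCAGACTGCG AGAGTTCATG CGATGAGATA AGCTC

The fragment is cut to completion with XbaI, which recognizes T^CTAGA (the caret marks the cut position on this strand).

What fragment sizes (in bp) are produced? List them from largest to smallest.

185, 44, 6 bp

XbaI sites (TCTAGA) start at positions 6, 191.
XbaI cuts after the first base of each site, so after positions 6, 191.
Linear molecule, 2 cuts → 3 fragments:
  1–6 → 6 bp
  7–191 → 185 bp
  192–235 → 44 bp
Sorted largest to smallest: 185, 44, 6 bp.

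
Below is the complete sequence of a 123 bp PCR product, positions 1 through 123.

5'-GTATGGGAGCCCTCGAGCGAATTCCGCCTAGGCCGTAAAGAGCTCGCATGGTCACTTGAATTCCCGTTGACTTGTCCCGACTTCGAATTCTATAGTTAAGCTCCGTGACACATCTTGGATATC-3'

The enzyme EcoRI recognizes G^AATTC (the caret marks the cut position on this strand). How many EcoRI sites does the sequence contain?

3

GAATTC occurs starting at positions 19, 58, 85.
EcoRI cuts at 3 sites.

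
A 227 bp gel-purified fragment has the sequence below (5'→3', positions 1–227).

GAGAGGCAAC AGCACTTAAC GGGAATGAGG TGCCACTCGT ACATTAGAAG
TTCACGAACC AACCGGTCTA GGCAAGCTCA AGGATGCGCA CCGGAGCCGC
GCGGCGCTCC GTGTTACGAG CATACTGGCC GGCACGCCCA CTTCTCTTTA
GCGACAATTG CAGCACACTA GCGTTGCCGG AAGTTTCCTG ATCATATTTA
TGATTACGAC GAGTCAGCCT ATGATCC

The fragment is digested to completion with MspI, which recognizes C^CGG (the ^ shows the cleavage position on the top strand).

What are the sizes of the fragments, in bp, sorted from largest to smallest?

63, 50, 48, 38, 28 bp

MspI sites (CCGG) start at positions 63, 91, 129, 177.
MspI cuts after the first base of each site, so after positions 63, 91, 129, 177.
Linear molecule, 4 cuts → 5 fragments:
  1–63 → 63 bp
  64–91 → 28 bp
  92–129 → 38 bp
  130–177 → 48 bp
  178–227 → 50 bp
Sorted largest to smallest: 63, 50, 48, 38, 28 bp.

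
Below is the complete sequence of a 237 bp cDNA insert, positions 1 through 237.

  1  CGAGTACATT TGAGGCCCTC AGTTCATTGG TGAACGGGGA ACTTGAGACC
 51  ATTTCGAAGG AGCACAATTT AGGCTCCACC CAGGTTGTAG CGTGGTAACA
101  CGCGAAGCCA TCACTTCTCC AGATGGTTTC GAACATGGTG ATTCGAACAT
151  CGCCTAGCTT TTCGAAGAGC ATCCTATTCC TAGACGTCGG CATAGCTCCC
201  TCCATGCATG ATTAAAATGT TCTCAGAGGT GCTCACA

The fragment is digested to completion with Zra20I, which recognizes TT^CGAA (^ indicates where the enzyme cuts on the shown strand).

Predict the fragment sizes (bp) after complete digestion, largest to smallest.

75, 75, 54, 19, 14 bp

Zra20I sites (TTCGAA) start at positions 53, 128, 142, 161.
Zra20I cuts after base 2 of each site, so after positions 54, 129, 143, 162.
Linear molecule, 4 cuts → 5 fragments:
  1–54 → 54 bp
  55–129 → 75 bp
  130–143 → 14 bp
  144–162 → 19 bp
  163–237 → 75 bp
Sorted largest to smallest: 75, 75, 54, 19, 14 bp.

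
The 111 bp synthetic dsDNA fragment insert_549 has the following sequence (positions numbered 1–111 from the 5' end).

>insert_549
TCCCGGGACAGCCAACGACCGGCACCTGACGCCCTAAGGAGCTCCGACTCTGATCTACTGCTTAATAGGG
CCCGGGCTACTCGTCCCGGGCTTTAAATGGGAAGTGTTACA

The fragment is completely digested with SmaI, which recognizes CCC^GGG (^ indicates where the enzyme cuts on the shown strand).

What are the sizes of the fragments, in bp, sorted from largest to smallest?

SmaI sites (CCCGGG) start at positions 2, 71, 85.
SmaI cuts after base 3 of each site, so after positions 4, 73, 87.
Linear molecule, 3 cuts → 4 fragments:
  1–4 → 4 bp
  5–73 → 69 bp
  74–87 → 14 bp
  88–111 → 24 bp
Sorted largest to smallest: 69, 24, 14, 4 bp.

69, 24, 14, 4 bp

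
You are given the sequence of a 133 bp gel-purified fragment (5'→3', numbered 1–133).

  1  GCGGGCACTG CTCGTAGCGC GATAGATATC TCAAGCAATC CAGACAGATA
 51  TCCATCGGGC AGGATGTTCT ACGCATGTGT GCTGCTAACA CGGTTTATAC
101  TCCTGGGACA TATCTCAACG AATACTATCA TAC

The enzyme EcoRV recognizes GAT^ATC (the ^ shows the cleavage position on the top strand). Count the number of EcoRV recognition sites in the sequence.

GATATC occurs starting at positions 25, 47.
EcoRV cuts at 2 sites.

2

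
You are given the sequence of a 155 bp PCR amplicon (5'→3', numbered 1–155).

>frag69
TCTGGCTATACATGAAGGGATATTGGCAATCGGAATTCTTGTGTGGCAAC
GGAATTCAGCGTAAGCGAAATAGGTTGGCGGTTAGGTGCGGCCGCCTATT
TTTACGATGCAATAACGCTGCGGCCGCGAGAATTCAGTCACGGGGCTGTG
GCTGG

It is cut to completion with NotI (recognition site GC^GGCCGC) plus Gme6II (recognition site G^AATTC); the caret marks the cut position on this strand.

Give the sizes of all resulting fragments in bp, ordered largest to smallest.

37, 33, 32, 25, 19, 9 bp

NotI sites (GCGGCCGC) start at positions 88, 120.
NotI cuts after base 2 of each site, so after positions 89, 121.
Gme6II sites (GAATTC) start at positions 33, 52, 130.
Gme6II cuts after the first base of each site, so after positions 33, 52, 130.
Combined cut positions: 33, 52, 89, 121, 130.
Linear molecule, 5 cuts → 6 fragments:
  1–33 → 33 bp
  34–52 → 19 bp
  53–89 → 37 bp
  90–121 → 32 bp
  122–130 → 9 bp
  131–155 → 25 bp
Sorted largest to smallest: 37, 33, 32, 25, 19, 9 bp.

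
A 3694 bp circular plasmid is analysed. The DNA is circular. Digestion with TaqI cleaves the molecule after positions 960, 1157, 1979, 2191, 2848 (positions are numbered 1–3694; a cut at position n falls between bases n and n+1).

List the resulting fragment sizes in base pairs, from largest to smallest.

Circular molecule, 5 cuts → 5 fragments:
  1157 − 960 = 197 bp
  1979 − 1157 = 822 bp
  2191 − 1979 = 212 bp
  2848 − 2191 = 657 bp
  wrap: 3694 − 2848 + 960 = 1806 bp
Sorted largest to smallest: 1806, 822, 657, 212, 197 bp.

1806, 822, 657, 212, 197 bp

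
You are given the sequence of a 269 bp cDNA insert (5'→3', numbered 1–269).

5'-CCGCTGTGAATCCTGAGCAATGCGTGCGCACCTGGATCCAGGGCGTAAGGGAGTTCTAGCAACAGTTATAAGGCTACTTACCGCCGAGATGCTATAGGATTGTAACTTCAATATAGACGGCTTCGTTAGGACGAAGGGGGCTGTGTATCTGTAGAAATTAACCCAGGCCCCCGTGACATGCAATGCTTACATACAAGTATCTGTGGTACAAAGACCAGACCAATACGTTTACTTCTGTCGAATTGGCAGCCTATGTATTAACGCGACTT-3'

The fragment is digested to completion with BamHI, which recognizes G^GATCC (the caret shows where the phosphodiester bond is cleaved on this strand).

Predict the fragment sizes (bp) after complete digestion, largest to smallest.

235, 34 bp

The BamHI site (GGATCC) starts at position 34.
BamHI cuts after the first base of each site, so after position 34.
Linear molecule, 1 cut → 2 fragments:
  1–34 → 34 bp
  35–269 → 235 bp
Sorted largest to smallest: 235, 34 bp.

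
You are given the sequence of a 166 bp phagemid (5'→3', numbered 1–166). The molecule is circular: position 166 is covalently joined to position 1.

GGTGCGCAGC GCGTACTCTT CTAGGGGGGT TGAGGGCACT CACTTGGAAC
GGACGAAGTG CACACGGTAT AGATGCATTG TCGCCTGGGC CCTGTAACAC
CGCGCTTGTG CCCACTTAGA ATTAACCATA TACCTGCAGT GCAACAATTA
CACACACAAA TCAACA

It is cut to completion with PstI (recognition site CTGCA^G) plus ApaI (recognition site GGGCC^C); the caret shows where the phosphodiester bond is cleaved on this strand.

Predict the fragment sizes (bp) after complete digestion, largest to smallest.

The PstI site (CTGCAG) starts at position 134.
PstI cuts after base 5 of each site (before the last base), so after position 138.
The ApaI site (GGGCCC) starts at position 87.
ApaI cuts after base 5 of each site (before the last base), so after position 91.
Combined cut positions: 91, 138.
Circular molecule, 2 cuts → 2 fragments:
  92–138 → 47 bp
  139–166 then 1–91 → 28 + 91 = 119 bp
Sorted largest to smallest: 119, 47 bp.

119, 47 bp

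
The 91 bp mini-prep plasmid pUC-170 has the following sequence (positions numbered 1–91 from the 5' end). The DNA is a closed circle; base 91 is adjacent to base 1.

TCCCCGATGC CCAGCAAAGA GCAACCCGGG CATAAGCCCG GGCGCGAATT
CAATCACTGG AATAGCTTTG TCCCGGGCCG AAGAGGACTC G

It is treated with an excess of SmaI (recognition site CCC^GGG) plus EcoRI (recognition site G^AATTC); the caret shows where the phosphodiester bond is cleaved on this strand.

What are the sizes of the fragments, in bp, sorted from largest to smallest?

SmaI sites (CCCGGG) start at positions 25, 37, 72.
SmaI cuts after base 3 of each site, so after positions 27, 39, 74.
The EcoRI site (GAATTC) starts at position 46.
EcoRI cuts after the first base of each site, so after position 46.
Combined cut positions: 27, 39, 46, 74.
Circular molecule, 4 cuts → 4 fragments:
  28–39 → 12 bp
  40–46 → 7 bp
  47–74 → 28 bp
  75–91 then 1–27 → 17 + 27 = 44 bp
Sorted largest to smallest: 44, 28, 12, 7 bp.

44, 28, 12, 7 bp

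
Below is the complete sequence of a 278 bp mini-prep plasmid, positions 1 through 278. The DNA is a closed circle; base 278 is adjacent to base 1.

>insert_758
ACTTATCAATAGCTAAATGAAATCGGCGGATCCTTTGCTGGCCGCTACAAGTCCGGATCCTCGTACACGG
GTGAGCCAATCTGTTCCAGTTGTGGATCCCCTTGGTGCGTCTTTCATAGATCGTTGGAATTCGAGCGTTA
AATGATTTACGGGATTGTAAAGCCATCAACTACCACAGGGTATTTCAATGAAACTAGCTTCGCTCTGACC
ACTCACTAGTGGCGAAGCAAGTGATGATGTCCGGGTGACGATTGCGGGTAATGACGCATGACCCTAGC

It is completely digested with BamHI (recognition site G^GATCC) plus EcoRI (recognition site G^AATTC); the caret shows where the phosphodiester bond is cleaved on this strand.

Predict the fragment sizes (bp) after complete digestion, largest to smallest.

BamHI sites (GGATCC) start at positions 28, 55, 94.
BamHI cuts after the first base of each site, so after positions 28, 55, 94.
The EcoRI site (GAATTC) starts at position 127.
EcoRI cuts after the first base of each site, so after position 127.
Combined cut positions: 28, 55, 94, 127.
Circular molecule, 4 cuts → 4 fragments:
  29–55 → 27 bp
  56–94 → 39 bp
  95–127 → 33 bp
  128–278 then 1–28 → 151 + 28 = 179 bp
Sorted largest to smallest: 179, 39, 33, 27 bp.

179, 39, 33, 27 bp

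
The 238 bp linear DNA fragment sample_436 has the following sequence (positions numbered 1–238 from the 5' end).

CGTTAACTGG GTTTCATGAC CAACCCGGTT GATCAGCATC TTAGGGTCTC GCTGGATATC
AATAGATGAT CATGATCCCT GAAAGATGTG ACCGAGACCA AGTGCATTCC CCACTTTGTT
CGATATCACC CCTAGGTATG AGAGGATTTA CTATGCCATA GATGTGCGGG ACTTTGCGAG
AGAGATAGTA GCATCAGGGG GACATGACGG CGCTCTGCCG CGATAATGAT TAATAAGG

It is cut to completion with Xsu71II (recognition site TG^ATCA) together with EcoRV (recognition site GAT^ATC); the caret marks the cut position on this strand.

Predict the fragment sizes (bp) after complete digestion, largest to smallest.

114, 56, 31, 26, 11 bp

Xsu71II sites (TGATCA) start at positions 30, 67.
Xsu71II cuts after base 2 of each site, so after positions 31, 68.
EcoRV sites (GATATC) start at positions 55, 122.
EcoRV cuts after base 3 of each site, so after positions 57, 124.
Combined cut positions: 31, 57, 68, 124.
Linear molecule, 4 cuts → 5 fragments:
  1–31 → 31 bp
  32–57 → 26 bp
  58–68 → 11 bp
  69–124 → 56 bp
  125–238 → 114 bp
Sorted largest to smallest: 114, 56, 31, 26, 11 bp.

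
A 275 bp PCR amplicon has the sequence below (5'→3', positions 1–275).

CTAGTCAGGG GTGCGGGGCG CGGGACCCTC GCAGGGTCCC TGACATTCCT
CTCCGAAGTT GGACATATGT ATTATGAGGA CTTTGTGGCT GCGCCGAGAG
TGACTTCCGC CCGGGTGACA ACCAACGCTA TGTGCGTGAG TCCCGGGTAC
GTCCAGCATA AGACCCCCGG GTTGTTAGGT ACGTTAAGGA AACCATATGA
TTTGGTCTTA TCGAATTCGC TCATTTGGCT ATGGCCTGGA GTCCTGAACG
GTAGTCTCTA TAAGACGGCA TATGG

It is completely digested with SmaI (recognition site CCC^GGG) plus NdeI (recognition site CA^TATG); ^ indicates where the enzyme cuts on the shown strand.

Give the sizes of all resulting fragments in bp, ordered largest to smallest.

SmaI sites (CCCGGG) start at positions 110, 142, 166.
SmaI cuts after base 3 of each site, so after positions 112, 144, 168.
NdeI sites (CATATG) start at positions 64, 194, 269.
NdeI cuts after base 2 of each site, so after positions 65, 195, 270.
Combined cut positions: 65, 112, 144, 168, 195, 270.
Linear molecule, 6 cuts → 7 fragments:
  1–65 → 65 bp
  66–112 → 47 bp
  113–144 → 32 bp
  145–168 → 24 bp
  169–195 → 27 bp
  196–270 → 75 bp
  271–275 → 5 bp
Sorted largest to smallest: 75, 65, 47, 32, 27, 24, 5 bp.

75, 65, 47, 32, 27, 24, 5 bp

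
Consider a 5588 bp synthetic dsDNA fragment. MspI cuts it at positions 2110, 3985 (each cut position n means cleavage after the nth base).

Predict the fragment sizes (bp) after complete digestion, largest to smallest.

2110, 1875, 1603 bp

Linear molecule, 2 cuts → 3 fragments:
  2110 − 0 = 2110 bp
  3985 − 2110 = 1875 bp
  5588 − 3985 = 1603 bp
Sorted largest to smallest: 2110, 1875, 1603 bp.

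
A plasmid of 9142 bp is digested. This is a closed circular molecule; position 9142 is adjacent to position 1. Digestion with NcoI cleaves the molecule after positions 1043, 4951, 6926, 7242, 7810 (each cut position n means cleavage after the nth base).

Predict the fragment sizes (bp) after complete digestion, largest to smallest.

Circular molecule, 5 cuts → 5 fragments:
  4951 − 1043 = 3908 bp
  6926 − 4951 = 1975 bp
  7242 − 6926 = 316 bp
  7810 − 7242 = 568 bp
  wrap: 9142 − 7810 + 1043 = 2375 bp
Sorted largest to smallest: 3908, 2375, 1975, 568, 316 bp.

3908, 2375, 1975, 568, 316 bp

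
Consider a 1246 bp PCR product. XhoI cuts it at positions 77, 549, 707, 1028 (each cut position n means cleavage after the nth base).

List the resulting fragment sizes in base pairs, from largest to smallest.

472, 321, 218, 158, 77 bp

Linear molecule, 4 cuts → 5 fragments:
  77 − 0 = 77 bp
  549 − 77 = 472 bp
  707 − 549 = 158 bp
  1028 − 707 = 321 bp
  1246 − 1028 = 218 bp
Sorted largest to smallest: 472, 321, 218, 158, 77 bp.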